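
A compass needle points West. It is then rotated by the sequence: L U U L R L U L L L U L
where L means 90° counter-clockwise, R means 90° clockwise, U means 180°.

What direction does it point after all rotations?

Answer: Final heading: East

Derivation:
Start: West
  L (left (90° counter-clockwise)) -> South
  U (U-turn (180°)) -> North
  U (U-turn (180°)) -> South
  L (left (90° counter-clockwise)) -> East
  R (right (90° clockwise)) -> South
  L (left (90° counter-clockwise)) -> East
  U (U-turn (180°)) -> West
  L (left (90° counter-clockwise)) -> South
  L (left (90° counter-clockwise)) -> East
  L (left (90° counter-clockwise)) -> North
  U (U-turn (180°)) -> South
  L (left (90° counter-clockwise)) -> East
Final: East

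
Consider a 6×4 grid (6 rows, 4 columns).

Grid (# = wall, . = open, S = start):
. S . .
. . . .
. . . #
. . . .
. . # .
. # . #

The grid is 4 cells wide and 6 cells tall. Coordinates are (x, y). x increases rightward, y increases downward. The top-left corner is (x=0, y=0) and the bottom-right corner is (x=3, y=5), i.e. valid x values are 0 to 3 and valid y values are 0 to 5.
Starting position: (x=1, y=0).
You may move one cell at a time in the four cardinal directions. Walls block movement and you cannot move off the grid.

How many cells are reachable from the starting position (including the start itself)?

Answer: Reachable cells: 19

Derivation:
BFS flood-fill from (x=1, y=0):
  Distance 0: (x=1, y=0)
  Distance 1: (x=0, y=0), (x=2, y=0), (x=1, y=1)
  Distance 2: (x=3, y=0), (x=0, y=1), (x=2, y=1), (x=1, y=2)
  Distance 3: (x=3, y=1), (x=0, y=2), (x=2, y=2), (x=1, y=3)
  Distance 4: (x=0, y=3), (x=2, y=3), (x=1, y=4)
  Distance 5: (x=3, y=3), (x=0, y=4)
  Distance 6: (x=3, y=4), (x=0, y=5)
Total reachable: 19 (grid has 20 open cells total)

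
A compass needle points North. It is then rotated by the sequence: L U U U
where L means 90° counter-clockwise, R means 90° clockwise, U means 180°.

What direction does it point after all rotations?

Start: North
  L (left (90° counter-clockwise)) -> West
  U (U-turn (180°)) -> East
  U (U-turn (180°)) -> West
  U (U-turn (180°)) -> East
Final: East

Answer: Final heading: East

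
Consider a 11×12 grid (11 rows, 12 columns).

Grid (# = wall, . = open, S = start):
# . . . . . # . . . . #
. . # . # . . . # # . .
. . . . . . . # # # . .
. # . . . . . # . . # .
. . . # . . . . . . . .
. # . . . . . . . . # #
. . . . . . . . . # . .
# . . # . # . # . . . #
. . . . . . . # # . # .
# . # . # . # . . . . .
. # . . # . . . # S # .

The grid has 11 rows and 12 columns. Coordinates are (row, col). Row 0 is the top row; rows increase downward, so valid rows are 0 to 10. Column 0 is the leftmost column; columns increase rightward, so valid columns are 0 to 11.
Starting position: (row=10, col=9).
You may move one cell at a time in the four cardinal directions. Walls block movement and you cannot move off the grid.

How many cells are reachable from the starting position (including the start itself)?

BFS flood-fill from (row=10, col=9):
  Distance 0: (row=10, col=9)
  Distance 1: (row=9, col=9)
  Distance 2: (row=8, col=9), (row=9, col=8), (row=9, col=10)
  Distance 3: (row=7, col=9), (row=9, col=7), (row=9, col=11)
  Distance 4: (row=7, col=8), (row=7, col=10), (row=8, col=11), (row=10, col=7), (row=10, col=11)
  Distance 5: (row=6, col=8), (row=6, col=10), (row=10, col=6)
  Distance 6: (row=5, col=8), (row=6, col=7), (row=6, col=11), (row=10, col=5)
  Distance 7: (row=4, col=8), (row=5, col=7), (row=5, col=9), (row=6, col=6), (row=9, col=5)
  Distance 8: (row=3, col=8), (row=4, col=7), (row=4, col=9), (row=5, col=6), (row=6, col=5), (row=7, col=6), (row=8, col=5)
  Distance 9: (row=3, col=9), (row=4, col=6), (row=4, col=10), (row=5, col=5), (row=6, col=4), (row=8, col=4), (row=8, col=6)
  Distance 10: (row=3, col=6), (row=4, col=5), (row=4, col=11), (row=5, col=4), (row=6, col=3), (row=7, col=4), (row=8, col=3)
  Distance 11: (row=2, col=6), (row=3, col=5), (row=3, col=11), (row=4, col=4), (row=5, col=3), (row=6, col=2), (row=8, col=2), (row=9, col=3)
  Distance 12: (row=1, col=6), (row=2, col=5), (row=2, col=11), (row=3, col=4), (row=5, col=2), (row=6, col=1), (row=7, col=2), (row=8, col=1), (row=10, col=3)
  Distance 13: (row=1, col=5), (row=1, col=7), (row=1, col=11), (row=2, col=4), (row=2, col=10), (row=3, col=3), (row=4, col=2), (row=6, col=0), (row=7, col=1), (row=8, col=0), (row=9, col=1), (row=10, col=2)
  Distance 14: (row=0, col=5), (row=0, col=7), (row=1, col=10), (row=2, col=3), (row=3, col=2), (row=4, col=1), (row=5, col=0)
  Distance 15: (row=0, col=4), (row=0, col=8), (row=0, col=10), (row=1, col=3), (row=2, col=2), (row=4, col=0)
  Distance 16: (row=0, col=3), (row=0, col=9), (row=2, col=1), (row=3, col=0)
  Distance 17: (row=0, col=2), (row=1, col=1), (row=2, col=0)
  Distance 18: (row=0, col=1), (row=1, col=0)
Total reachable: 97 (grid has 98 open cells total)

Answer: Reachable cells: 97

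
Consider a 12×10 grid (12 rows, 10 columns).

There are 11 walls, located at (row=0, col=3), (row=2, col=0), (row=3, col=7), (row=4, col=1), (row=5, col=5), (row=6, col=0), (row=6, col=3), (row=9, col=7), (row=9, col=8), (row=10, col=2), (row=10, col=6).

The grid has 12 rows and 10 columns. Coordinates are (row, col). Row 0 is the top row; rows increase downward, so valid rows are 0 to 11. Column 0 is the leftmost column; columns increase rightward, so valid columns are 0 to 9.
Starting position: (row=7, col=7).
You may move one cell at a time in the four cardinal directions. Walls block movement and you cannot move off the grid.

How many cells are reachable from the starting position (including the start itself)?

Answer: Reachable cells: 109

Derivation:
BFS flood-fill from (row=7, col=7):
  Distance 0: (row=7, col=7)
  Distance 1: (row=6, col=7), (row=7, col=6), (row=7, col=8), (row=8, col=7)
  Distance 2: (row=5, col=7), (row=6, col=6), (row=6, col=8), (row=7, col=5), (row=7, col=9), (row=8, col=6), (row=8, col=8)
  Distance 3: (row=4, col=7), (row=5, col=6), (row=5, col=8), (row=6, col=5), (row=6, col=9), (row=7, col=4), (row=8, col=5), (row=8, col=9), (row=9, col=6)
  Distance 4: (row=4, col=6), (row=4, col=8), (row=5, col=9), (row=6, col=4), (row=7, col=3), (row=8, col=4), (row=9, col=5), (row=9, col=9)
  Distance 5: (row=3, col=6), (row=3, col=8), (row=4, col=5), (row=4, col=9), (row=5, col=4), (row=7, col=2), (row=8, col=3), (row=9, col=4), (row=10, col=5), (row=10, col=9)
  Distance 6: (row=2, col=6), (row=2, col=8), (row=3, col=5), (row=3, col=9), (row=4, col=4), (row=5, col=3), (row=6, col=2), (row=7, col=1), (row=8, col=2), (row=9, col=3), (row=10, col=4), (row=10, col=8), (row=11, col=5), (row=11, col=9)
  Distance 7: (row=1, col=6), (row=1, col=8), (row=2, col=5), (row=2, col=7), (row=2, col=9), (row=3, col=4), (row=4, col=3), (row=5, col=2), (row=6, col=1), (row=7, col=0), (row=8, col=1), (row=9, col=2), (row=10, col=3), (row=10, col=7), (row=11, col=4), (row=11, col=6), (row=11, col=8)
  Distance 8: (row=0, col=6), (row=0, col=8), (row=1, col=5), (row=1, col=7), (row=1, col=9), (row=2, col=4), (row=3, col=3), (row=4, col=2), (row=5, col=1), (row=8, col=0), (row=9, col=1), (row=11, col=3), (row=11, col=7)
  Distance 9: (row=0, col=5), (row=0, col=7), (row=0, col=9), (row=1, col=4), (row=2, col=3), (row=3, col=2), (row=5, col=0), (row=9, col=0), (row=10, col=1), (row=11, col=2)
  Distance 10: (row=0, col=4), (row=1, col=3), (row=2, col=2), (row=3, col=1), (row=4, col=0), (row=10, col=0), (row=11, col=1)
  Distance 11: (row=1, col=2), (row=2, col=1), (row=3, col=0), (row=11, col=0)
  Distance 12: (row=0, col=2), (row=1, col=1)
  Distance 13: (row=0, col=1), (row=1, col=0)
  Distance 14: (row=0, col=0)
Total reachable: 109 (grid has 109 open cells total)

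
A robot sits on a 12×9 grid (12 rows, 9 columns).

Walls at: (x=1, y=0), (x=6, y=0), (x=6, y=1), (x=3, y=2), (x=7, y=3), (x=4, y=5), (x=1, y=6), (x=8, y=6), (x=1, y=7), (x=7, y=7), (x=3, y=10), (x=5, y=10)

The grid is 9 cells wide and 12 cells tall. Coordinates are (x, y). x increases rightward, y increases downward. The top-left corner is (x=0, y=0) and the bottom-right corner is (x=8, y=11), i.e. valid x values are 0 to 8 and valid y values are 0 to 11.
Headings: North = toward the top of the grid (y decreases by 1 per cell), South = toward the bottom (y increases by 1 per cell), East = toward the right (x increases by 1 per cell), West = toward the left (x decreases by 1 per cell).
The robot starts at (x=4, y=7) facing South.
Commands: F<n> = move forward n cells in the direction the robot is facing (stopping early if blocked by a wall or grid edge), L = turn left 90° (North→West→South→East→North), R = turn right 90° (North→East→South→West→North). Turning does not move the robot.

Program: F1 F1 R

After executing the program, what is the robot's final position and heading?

Answer: Final position: (x=4, y=9), facing West

Derivation:
Start: (x=4, y=7), facing South
  F1: move forward 1, now at (x=4, y=8)
  F1: move forward 1, now at (x=4, y=9)
  R: turn right, now facing West
Final: (x=4, y=9), facing West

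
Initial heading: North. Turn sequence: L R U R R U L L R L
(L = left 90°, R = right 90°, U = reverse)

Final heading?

Start: North
  L (left (90° counter-clockwise)) -> West
  R (right (90° clockwise)) -> North
  U (U-turn (180°)) -> South
  R (right (90° clockwise)) -> West
  R (right (90° clockwise)) -> North
  U (U-turn (180°)) -> South
  L (left (90° counter-clockwise)) -> East
  L (left (90° counter-clockwise)) -> North
  R (right (90° clockwise)) -> East
  L (left (90° counter-clockwise)) -> North
Final: North

Answer: Final heading: North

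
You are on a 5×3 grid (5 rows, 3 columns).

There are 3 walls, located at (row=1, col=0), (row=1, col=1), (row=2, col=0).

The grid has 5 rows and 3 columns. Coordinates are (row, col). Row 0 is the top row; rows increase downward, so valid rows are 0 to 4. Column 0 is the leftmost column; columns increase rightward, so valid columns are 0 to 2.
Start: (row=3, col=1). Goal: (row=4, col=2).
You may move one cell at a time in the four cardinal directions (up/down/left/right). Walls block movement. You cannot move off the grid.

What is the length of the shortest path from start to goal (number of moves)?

Answer: Shortest path length: 2

Derivation:
BFS from (row=3, col=1) until reaching (row=4, col=2):
  Distance 0: (row=3, col=1)
  Distance 1: (row=2, col=1), (row=3, col=0), (row=3, col=2), (row=4, col=1)
  Distance 2: (row=2, col=2), (row=4, col=0), (row=4, col=2)  <- goal reached here
One shortest path (2 moves): (row=3, col=1) -> (row=3, col=2) -> (row=4, col=2)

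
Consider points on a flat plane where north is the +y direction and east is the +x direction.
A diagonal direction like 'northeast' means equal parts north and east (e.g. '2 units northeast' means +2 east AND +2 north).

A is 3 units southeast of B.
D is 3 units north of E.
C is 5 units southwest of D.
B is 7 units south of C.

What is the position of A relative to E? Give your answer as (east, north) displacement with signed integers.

Answer: A is at (east=-2, north=-12) relative to E.

Derivation:
Place E at the origin (east=0, north=0).
  D is 3 units north of E: delta (east=+0, north=+3); D at (east=0, north=3).
  C is 5 units southwest of D: delta (east=-5, north=-5); C at (east=-5, north=-2).
  B is 7 units south of C: delta (east=+0, north=-7); B at (east=-5, north=-9).
  A is 3 units southeast of B: delta (east=+3, north=-3); A at (east=-2, north=-12).
Therefore A relative to E: (east=-2, north=-12).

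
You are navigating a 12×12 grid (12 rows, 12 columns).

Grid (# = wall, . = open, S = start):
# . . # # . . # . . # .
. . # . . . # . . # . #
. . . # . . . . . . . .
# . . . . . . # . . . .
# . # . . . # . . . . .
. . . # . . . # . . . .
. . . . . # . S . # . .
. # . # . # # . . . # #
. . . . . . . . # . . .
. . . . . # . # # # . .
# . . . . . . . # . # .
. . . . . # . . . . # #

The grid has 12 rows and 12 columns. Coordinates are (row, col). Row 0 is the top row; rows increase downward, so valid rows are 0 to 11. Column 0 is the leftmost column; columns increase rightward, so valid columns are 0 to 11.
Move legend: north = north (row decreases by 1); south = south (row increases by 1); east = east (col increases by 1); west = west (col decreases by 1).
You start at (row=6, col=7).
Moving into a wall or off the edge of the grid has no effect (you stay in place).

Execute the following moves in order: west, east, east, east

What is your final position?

Answer: Final position: (row=6, col=8)

Derivation:
Start: (row=6, col=7)
  west (west): (row=6, col=7) -> (row=6, col=6)
  east (east): (row=6, col=6) -> (row=6, col=7)
  east (east): (row=6, col=7) -> (row=6, col=8)
  east (east): blocked, stay at (row=6, col=8)
Final: (row=6, col=8)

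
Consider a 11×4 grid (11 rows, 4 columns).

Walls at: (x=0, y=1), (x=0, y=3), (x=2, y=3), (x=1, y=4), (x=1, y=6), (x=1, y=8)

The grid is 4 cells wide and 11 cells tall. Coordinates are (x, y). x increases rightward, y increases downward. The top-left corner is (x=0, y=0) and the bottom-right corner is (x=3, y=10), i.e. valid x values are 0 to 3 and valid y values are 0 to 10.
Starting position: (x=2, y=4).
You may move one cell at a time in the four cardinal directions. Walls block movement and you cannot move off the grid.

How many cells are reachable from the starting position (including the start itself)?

BFS flood-fill from (x=2, y=4):
  Distance 0: (x=2, y=4)
  Distance 1: (x=3, y=4), (x=2, y=5)
  Distance 2: (x=3, y=3), (x=1, y=5), (x=3, y=5), (x=2, y=6)
  Distance 3: (x=3, y=2), (x=0, y=5), (x=3, y=6), (x=2, y=7)
  Distance 4: (x=3, y=1), (x=2, y=2), (x=0, y=4), (x=0, y=6), (x=1, y=7), (x=3, y=7), (x=2, y=8)
  Distance 5: (x=3, y=0), (x=2, y=1), (x=1, y=2), (x=0, y=7), (x=3, y=8), (x=2, y=9)
  Distance 6: (x=2, y=0), (x=1, y=1), (x=0, y=2), (x=1, y=3), (x=0, y=8), (x=1, y=9), (x=3, y=9), (x=2, y=10)
  Distance 7: (x=1, y=0), (x=0, y=9), (x=1, y=10), (x=3, y=10)
  Distance 8: (x=0, y=0), (x=0, y=10)
Total reachable: 38 (grid has 38 open cells total)

Answer: Reachable cells: 38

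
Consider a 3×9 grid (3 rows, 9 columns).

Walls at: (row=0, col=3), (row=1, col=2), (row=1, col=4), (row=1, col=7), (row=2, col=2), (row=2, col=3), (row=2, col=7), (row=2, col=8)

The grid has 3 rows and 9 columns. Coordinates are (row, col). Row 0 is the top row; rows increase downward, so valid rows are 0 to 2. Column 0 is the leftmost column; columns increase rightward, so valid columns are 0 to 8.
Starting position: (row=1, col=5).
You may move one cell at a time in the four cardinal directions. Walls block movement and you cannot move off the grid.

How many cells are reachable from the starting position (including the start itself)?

BFS flood-fill from (row=1, col=5):
  Distance 0: (row=1, col=5)
  Distance 1: (row=0, col=5), (row=1, col=6), (row=2, col=5)
  Distance 2: (row=0, col=4), (row=0, col=6), (row=2, col=4), (row=2, col=6)
  Distance 3: (row=0, col=7)
  Distance 4: (row=0, col=8)
  Distance 5: (row=1, col=8)
Total reachable: 11 (grid has 19 open cells total)

Answer: Reachable cells: 11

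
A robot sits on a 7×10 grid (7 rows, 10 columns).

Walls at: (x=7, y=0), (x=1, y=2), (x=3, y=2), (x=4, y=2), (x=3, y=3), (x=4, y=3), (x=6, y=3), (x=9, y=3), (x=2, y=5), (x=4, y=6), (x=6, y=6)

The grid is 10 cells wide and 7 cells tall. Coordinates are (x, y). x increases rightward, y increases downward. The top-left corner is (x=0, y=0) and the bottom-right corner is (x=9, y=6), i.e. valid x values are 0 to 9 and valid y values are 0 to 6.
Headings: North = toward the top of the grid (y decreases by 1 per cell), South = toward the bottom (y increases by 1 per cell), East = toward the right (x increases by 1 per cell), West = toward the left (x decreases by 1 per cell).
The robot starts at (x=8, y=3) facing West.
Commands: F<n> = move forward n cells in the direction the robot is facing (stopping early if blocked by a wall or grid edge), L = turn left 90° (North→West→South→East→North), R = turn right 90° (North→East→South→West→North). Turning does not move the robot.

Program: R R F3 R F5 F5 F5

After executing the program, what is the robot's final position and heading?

Answer: Final position: (x=8, y=6), facing South

Derivation:
Start: (x=8, y=3), facing West
  R: turn right, now facing North
  R: turn right, now facing East
  F3: move forward 0/3 (blocked), now at (x=8, y=3)
  R: turn right, now facing South
  F5: move forward 3/5 (blocked), now at (x=8, y=6)
  F5: move forward 0/5 (blocked), now at (x=8, y=6)
  F5: move forward 0/5 (blocked), now at (x=8, y=6)
Final: (x=8, y=6), facing South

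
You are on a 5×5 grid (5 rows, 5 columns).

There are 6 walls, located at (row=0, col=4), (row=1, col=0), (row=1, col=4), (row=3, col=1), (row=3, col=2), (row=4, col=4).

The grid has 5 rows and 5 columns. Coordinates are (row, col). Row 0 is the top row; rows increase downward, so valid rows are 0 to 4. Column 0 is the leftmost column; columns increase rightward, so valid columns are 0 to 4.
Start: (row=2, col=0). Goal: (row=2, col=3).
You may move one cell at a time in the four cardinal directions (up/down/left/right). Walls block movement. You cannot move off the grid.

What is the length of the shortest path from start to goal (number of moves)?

BFS from (row=2, col=0) until reaching (row=2, col=3):
  Distance 0: (row=2, col=0)
  Distance 1: (row=2, col=1), (row=3, col=0)
  Distance 2: (row=1, col=1), (row=2, col=2), (row=4, col=0)
  Distance 3: (row=0, col=1), (row=1, col=2), (row=2, col=3), (row=4, col=1)  <- goal reached here
One shortest path (3 moves): (row=2, col=0) -> (row=2, col=1) -> (row=2, col=2) -> (row=2, col=3)

Answer: Shortest path length: 3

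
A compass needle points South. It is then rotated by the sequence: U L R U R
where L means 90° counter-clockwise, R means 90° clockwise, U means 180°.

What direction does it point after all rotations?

Answer: Final heading: West

Derivation:
Start: South
  U (U-turn (180°)) -> North
  L (left (90° counter-clockwise)) -> West
  R (right (90° clockwise)) -> North
  U (U-turn (180°)) -> South
  R (right (90° clockwise)) -> West
Final: West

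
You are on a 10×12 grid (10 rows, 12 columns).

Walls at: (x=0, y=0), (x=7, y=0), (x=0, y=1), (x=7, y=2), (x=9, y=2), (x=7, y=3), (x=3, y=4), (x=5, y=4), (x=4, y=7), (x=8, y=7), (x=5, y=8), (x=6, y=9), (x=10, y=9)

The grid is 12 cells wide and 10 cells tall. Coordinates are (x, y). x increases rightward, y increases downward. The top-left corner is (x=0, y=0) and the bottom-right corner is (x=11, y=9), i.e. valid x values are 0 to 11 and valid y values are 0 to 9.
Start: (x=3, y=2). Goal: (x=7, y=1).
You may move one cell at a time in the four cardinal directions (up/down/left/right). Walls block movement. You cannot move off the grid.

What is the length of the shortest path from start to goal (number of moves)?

Answer: Shortest path length: 5

Derivation:
BFS from (x=3, y=2) until reaching (x=7, y=1):
  Distance 0: (x=3, y=2)
  Distance 1: (x=3, y=1), (x=2, y=2), (x=4, y=2), (x=3, y=3)
  Distance 2: (x=3, y=0), (x=2, y=1), (x=4, y=1), (x=1, y=2), (x=5, y=2), (x=2, y=3), (x=4, y=3)
  Distance 3: (x=2, y=0), (x=4, y=0), (x=1, y=1), (x=5, y=1), (x=0, y=2), (x=6, y=2), (x=1, y=3), (x=5, y=3), (x=2, y=4), (x=4, y=4)
  Distance 4: (x=1, y=0), (x=5, y=0), (x=6, y=1), (x=0, y=3), (x=6, y=3), (x=1, y=4), (x=2, y=5), (x=4, y=5)
  Distance 5: (x=6, y=0), (x=7, y=1), (x=0, y=4), (x=6, y=4), (x=1, y=5), (x=3, y=5), (x=5, y=5), (x=2, y=6), (x=4, y=6)  <- goal reached here
One shortest path (5 moves): (x=3, y=2) -> (x=4, y=2) -> (x=5, y=2) -> (x=6, y=2) -> (x=6, y=1) -> (x=7, y=1)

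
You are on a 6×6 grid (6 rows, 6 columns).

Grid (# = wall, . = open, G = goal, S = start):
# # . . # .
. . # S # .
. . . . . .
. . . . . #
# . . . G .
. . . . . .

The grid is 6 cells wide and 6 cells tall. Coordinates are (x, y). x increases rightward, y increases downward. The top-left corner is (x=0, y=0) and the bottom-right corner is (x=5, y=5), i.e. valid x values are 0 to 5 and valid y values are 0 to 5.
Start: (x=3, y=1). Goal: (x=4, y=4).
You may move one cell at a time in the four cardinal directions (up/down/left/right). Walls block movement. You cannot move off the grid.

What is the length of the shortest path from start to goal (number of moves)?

Answer: Shortest path length: 4

Derivation:
BFS from (x=3, y=1) until reaching (x=4, y=4):
  Distance 0: (x=3, y=1)
  Distance 1: (x=3, y=0), (x=3, y=2)
  Distance 2: (x=2, y=0), (x=2, y=2), (x=4, y=2), (x=3, y=3)
  Distance 3: (x=1, y=2), (x=5, y=2), (x=2, y=3), (x=4, y=3), (x=3, y=4)
  Distance 4: (x=1, y=1), (x=5, y=1), (x=0, y=2), (x=1, y=3), (x=2, y=4), (x=4, y=4), (x=3, y=5)  <- goal reached here
One shortest path (4 moves): (x=3, y=1) -> (x=3, y=2) -> (x=4, y=2) -> (x=4, y=3) -> (x=4, y=4)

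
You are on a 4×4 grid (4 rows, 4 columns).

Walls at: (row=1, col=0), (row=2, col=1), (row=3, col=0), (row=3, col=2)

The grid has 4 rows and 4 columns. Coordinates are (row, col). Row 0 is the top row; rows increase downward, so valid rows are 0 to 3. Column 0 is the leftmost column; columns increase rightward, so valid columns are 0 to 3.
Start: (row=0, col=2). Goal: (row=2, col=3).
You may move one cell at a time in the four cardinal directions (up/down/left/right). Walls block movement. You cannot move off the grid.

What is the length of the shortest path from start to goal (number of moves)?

BFS from (row=0, col=2) until reaching (row=2, col=3):
  Distance 0: (row=0, col=2)
  Distance 1: (row=0, col=1), (row=0, col=3), (row=1, col=2)
  Distance 2: (row=0, col=0), (row=1, col=1), (row=1, col=3), (row=2, col=2)
  Distance 3: (row=2, col=3)  <- goal reached here
One shortest path (3 moves): (row=0, col=2) -> (row=0, col=3) -> (row=1, col=3) -> (row=2, col=3)

Answer: Shortest path length: 3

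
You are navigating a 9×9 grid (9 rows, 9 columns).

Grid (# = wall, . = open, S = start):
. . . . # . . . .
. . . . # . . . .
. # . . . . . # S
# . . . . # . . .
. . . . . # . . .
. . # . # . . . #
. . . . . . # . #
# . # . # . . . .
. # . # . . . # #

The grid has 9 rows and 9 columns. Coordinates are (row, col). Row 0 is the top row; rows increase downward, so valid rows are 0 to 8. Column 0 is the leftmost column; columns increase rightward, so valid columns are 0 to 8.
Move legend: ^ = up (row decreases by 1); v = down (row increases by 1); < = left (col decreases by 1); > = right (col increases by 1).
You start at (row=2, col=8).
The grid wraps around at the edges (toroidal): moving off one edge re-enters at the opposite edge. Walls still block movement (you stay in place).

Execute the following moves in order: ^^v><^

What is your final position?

Answer: Final position: (row=0, col=8)

Derivation:
Start: (row=2, col=8)
  ^ (up): (row=2, col=8) -> (row=1, col=8)
  ^ (up): (row=1, col=8) -> (row=0, col=8)
  v (down): (row=0, col=8) -> (row=1, col=8)
  > (right): (row=1, col=8) -> (row=1, col=0)
  < (left): (row=1, col=0) -> (row=1, col=8)
  ^ (up): (row=1, col=8) -> (row=0, col=8)
Final: (row=0, col=8)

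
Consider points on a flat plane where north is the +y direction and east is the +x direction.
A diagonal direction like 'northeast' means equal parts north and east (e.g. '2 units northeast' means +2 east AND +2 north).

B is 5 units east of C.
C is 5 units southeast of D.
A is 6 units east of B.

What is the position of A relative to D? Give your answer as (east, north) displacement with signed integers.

Answer: A is at (east=16, north=-5) relative to D.

Derivation:
Place D at the origin (east=0, north=0).
  C is 5 units southeast of D: delta (east=+5, north=-5); C at (east=5, north=-5).
  B is 5 units east of C: delta (east=+5, north=+0); B at (east=10, north=-5).
  A is 6 units east of B: delta (east=+6, north=+0); A at (east=16, north=-5).
Therefore A relative to D: (east=16, north=-5).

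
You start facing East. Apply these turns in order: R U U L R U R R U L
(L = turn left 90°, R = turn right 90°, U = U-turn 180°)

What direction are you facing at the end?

Start: East
  R (right (90° clockwise)) -> South
  U (U-turn (180°)) -> North
  U (U-turn (180°)) -> South
  L (left (90° counter-clockwise)) -> East
  R (right (90° clockwise)) -> South
  U (U-turn (180°)) -> North
  R (right (90° clockwise)) -> East
  R (right (90° clockwise)) -> South
  U (U-turn (180°)) -> North
  L (left (90° counter-clockwise)) -> West
Final: West

Answer: Final heading: West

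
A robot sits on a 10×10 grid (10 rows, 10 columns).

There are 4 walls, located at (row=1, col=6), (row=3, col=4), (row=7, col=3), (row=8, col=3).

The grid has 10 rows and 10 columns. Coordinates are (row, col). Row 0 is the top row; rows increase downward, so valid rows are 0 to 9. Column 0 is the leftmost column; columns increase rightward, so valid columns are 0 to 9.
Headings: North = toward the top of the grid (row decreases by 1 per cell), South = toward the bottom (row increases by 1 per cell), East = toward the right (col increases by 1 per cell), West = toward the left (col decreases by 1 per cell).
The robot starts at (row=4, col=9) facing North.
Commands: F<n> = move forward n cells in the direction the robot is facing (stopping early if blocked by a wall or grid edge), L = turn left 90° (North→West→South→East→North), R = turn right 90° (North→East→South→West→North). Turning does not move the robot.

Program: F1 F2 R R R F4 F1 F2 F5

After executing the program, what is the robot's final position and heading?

Start: (row=4, col=9), facing North
  F1: move forward 1, now at (row=3, col=9)
  F2: move forward 2, now at (row=1, col=9)
  R: turn right, now facing East
  R: turn right, now facing South
  R: turn right, now facing West
  F4: move forward 2/4 (blocked), now at (row=1, col=7)
  F1: move forward 0/1 (blocked), now at (row=1, col=7)
  F2: move forward 0/2 (blocked), now at (row=1, col=7)
  F5: move forward 0/5 (blocked), now at (row=1, col=7)
Final: (row=1, col=7), facing West

Answer: Final position: (row=1, col=7), facing West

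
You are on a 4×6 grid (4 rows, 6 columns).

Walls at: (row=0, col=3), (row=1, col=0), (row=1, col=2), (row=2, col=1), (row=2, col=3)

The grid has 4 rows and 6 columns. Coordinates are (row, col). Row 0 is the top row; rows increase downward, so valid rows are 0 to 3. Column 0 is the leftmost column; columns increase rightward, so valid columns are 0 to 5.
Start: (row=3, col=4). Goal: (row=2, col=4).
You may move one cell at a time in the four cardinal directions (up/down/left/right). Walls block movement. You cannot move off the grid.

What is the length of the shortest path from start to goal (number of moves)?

BFS from (row=3, col=4) until reaching (row=2, col=4):
  Distance 0: (row=3, col=4)
  Distance 1: (row=2, col=4), (row=3, col=3), (row=3, col=5)  <- goal reached here
One shortest path (1 moves): (row=3, col=4) -> (row=2, col=4)

Answer: Shortest path length: 1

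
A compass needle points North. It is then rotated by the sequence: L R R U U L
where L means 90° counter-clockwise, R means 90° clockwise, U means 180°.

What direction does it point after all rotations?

Answer: Final heading: North

Derivation:
Start: North
  L (left (90° counter-clockwise)) -> West
  R (right (90° clockwise)) -> North
  R (right (90° clockwise)) -> East
  U (U-turn (180°)) -> West
  U (U-turn (180°)) -> East
  L (left (90° counter-clockwise)) -> North
Final: North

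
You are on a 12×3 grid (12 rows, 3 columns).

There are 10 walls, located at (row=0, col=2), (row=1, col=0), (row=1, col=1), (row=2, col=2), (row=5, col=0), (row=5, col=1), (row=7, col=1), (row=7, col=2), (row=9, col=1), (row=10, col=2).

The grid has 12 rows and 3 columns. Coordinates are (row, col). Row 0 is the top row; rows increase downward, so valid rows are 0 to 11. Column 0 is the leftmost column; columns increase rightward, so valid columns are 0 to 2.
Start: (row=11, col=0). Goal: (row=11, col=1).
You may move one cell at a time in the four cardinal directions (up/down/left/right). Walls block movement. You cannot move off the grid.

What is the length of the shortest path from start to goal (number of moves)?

BFS from (row=11, col=0) until reaching (row=11, col=1):
  Distance 0: (row=11, col=0)
  Distance 1: (row=10, col=0), (row=11, col=1)  <- goal reached here
One shortest path (1 moves): (row=11, col=0) -> (row=11, col=1)

Answer: Shortest path length: 1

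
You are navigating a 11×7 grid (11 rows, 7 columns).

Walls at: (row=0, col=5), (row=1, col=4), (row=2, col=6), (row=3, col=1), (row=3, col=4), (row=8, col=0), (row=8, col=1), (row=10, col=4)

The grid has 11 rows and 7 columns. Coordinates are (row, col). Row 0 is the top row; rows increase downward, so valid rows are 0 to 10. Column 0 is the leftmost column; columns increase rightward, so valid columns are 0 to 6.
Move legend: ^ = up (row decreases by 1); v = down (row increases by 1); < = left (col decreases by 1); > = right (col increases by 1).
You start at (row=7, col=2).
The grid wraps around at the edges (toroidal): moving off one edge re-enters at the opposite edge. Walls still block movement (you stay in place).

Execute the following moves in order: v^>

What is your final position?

Start: (row=7, col=2)
  v (down): (row=7, col=2) -> (row=8, col=2)
  ^ (up): (row=8, col=2) -> (row=7, col=2)
  > (right): (row=7, col=2) -> (row=7, col=3)
Final: (row=7, col=3)

Answer: Final position: (row=7, col=3)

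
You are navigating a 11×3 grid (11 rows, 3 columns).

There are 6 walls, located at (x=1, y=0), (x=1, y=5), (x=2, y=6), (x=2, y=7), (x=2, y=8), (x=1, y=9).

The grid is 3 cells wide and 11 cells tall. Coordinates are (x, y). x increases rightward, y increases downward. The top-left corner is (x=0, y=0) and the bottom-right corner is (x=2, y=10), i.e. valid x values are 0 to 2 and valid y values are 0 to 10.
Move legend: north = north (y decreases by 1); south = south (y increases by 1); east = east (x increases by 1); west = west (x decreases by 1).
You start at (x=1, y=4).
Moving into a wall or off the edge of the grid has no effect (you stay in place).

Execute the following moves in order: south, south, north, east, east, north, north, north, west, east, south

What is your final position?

Answer: Final position: (x=2, y=1)

Derivation:
Start: (x=1, y=4)
  south (south): blocked, stay at (x=1, y=4)
  south (south): blocked, stay at (x=1, y=4)
  north (north): (x=1, y=4) -> (x=1, y=3)
  east (east): (x=1, y=3) -> (x=2, y=3)
  east (east): blocked, stay at (x=2, y=3)
  north (north): (x=2, y=3) -> (x=2, y=2)
  north (north): (x=2, y=2) -> (x=2, y=1)
  north (north): (x=2, y=1) -> (x=2, y=0)
  west (west): blocked, stay at (x=2, y=0)
  east (east): blocked, stay at (x=2, y=0)
  south (south): (x=2, y=0) -> (x=2, y=1)
Final: (x=2, y=1)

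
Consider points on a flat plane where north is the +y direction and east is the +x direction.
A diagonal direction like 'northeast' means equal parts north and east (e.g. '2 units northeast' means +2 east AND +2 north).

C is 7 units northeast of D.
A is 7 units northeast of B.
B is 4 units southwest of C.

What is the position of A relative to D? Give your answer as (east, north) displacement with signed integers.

Place D at the origin (east=0, north=0).
  C is 7 units northeast of D: delta (east=+7, north=+7); C at (east=7, north=7).
  B is 4 units southwest of C: delta (east=-4, north=-4); B at (east=3, north=3).
  A is 7 units northeast of B: delta (east=+7, north=+7); A at (east=10, north=10).
Therefore A relative to D: (east=10, north=10).

Answer: A is at (east=10, north=10) relative to D.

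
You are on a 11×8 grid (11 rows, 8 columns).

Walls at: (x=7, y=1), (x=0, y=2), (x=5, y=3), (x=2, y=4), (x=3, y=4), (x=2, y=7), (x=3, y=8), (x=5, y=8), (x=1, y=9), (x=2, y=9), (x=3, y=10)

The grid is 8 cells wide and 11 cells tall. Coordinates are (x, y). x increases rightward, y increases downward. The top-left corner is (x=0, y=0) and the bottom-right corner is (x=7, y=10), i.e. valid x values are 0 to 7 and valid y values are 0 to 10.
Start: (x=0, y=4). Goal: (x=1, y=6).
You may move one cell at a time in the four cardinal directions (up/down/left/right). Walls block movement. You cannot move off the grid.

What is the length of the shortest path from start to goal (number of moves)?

Answer: Shortest path length: 3

Derivation:
BFS from (x=0, y=4) until reaching (x=1, y=6):
  Distance 0: (x=0, y=4)
  Distance 1: (x=0, y=3), (x=1, y=4), (x=0, y=5)
  Distance 2: (x=1, y=3), (x=1, y=5), (x=0, y=6)
  Distance 3: (x=1, y=2), (x=2, y=3), (x=2, y=5), (x=1, y=6), (x=0, y=7)  <- goal reached here
One shortest path (3 moves): (x=0, y=4) -> (x=1, y=4) -> (x=1, y=5) -> (x=1, y=6)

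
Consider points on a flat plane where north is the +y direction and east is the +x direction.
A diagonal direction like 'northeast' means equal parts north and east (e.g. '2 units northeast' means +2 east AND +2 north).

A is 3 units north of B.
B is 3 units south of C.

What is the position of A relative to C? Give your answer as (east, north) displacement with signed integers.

Answer: A is at (east=0, north=0) relative to C.

Derivation:
Place C at the origin (east=0, north=0).
  B is 3 units south of C: delta (east=+0, north=-3); B at (east=0, north=-3).
  A is 3 units north of B: delta (east=+0, north=+3); A at (east=0, north=0).
Therefore A relative to C: (east=0, north=0).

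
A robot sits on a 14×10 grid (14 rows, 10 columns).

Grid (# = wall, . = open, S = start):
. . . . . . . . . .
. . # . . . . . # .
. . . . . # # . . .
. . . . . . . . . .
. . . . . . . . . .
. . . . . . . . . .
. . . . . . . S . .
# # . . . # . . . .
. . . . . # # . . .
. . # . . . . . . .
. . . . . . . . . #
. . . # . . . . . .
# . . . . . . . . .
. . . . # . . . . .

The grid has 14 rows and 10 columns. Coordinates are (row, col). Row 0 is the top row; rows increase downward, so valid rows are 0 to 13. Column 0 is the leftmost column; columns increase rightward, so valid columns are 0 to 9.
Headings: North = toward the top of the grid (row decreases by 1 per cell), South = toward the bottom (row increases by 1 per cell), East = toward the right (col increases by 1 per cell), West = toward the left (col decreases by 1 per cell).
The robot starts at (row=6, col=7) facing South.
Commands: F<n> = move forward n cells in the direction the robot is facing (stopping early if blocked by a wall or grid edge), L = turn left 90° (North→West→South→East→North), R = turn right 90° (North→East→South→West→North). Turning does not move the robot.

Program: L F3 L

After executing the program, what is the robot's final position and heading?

Start: (row=6, col=7), facing South
  L: turn left, now facing East
  F3: move forward 2/3 (blocked), now at (row=6, col=9)
  L: turn left, now facing North
Final: (row=6, col=9), facing North

Answer: Final position: (row=6, col=9), facing North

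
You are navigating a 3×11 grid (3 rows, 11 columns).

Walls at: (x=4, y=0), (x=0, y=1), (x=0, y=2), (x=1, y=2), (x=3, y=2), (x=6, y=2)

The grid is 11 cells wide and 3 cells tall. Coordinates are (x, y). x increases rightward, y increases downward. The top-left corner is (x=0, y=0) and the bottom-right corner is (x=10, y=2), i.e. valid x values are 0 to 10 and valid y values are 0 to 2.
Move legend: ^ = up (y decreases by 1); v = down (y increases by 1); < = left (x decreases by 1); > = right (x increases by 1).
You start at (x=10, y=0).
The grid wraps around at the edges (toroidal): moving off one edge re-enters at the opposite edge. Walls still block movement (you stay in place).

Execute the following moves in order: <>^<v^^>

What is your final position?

Answer: Final position: (x=10, y=1)

Derivation:
Start: (x=10, y=0)
  < (left): (x=10, y=0) -> (x=9, y=0)
  > (right): (x=9, y=0) -> (x=10, y=0)
  ^ (up): (x=10, y=0) -> (x=10, y=2)
  < (left): (x=10, y=2) -> (x=9, y=2)
  v (down): (x=9, y=2) -> (x=9, y=0)
  ^ (up): (x=9, y=0) -> (x=9, y=2)
  ^ (up): (x=9, y=2) -> (x=9, y=1)
  > (right): (x=9, y=1) -> (x=10, y=1)
Final: (x=10, y=1)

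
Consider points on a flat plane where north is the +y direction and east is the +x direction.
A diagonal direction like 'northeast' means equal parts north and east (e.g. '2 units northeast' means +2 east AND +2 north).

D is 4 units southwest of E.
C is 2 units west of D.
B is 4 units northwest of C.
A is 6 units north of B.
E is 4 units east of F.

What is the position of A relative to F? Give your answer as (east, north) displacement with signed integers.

Answer: A is at (east=-6, north=6) relative to F.

Derivation:
Place F at the origin (east=0, north=0).
  E is 4 units east of F: delta (east=+4, north=+0); E at (east=4, north=0).
  D is 4 units southwest of E: delta (east=-4, north=-4); D at (east=0, north=-4).
  C is 2 units west of D: delta (east=-2, north=+0); C at (east=-2, north=-4).
  B is 4 units northwest of C: delta (east=-4, north=+4); B at (east=-6, north=0).
  A is 6 units north of B: delta (east=+0, north=+6); A at (east=-6, north=6).
Therefore A relative to F: (east=-6, north=6).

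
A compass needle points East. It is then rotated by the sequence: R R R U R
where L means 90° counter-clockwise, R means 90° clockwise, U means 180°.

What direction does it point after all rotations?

Answer: Final heading: West

Derivation:
Start: East
  R (right (90° clockwise)) -> South
  R (right (90° clockwise)) -> West
  R (right (90° clockwise)) -> North
  U (U-turn (180°)) -> South
  R (right (90° clockwise)) -> West
Final: West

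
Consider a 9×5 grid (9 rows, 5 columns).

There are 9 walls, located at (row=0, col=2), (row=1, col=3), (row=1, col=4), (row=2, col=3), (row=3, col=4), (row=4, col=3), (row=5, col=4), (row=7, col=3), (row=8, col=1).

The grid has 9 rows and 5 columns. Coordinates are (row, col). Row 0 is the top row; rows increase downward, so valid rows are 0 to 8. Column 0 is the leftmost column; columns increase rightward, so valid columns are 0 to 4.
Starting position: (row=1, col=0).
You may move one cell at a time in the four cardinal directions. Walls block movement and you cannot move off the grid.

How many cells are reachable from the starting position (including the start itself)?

Answer: Reachable cells: 32

Derivation:
BFS flood-fill from (row=1, col=0):
  Distance 0: (row=1, col=0)
  Distance 1: (row=0, col=0), (row=1, col=1), (row=2, col=0)
  Distance 2: (row=0, col=1), (row=1, col=2), (row=2, col=1), (row=3, col=0)
  Distance 3: (row=2, col=2), (row=3, col=1), (row=4, col=0)
  Distance 4: (row=3, col=2), (row=4, col=1), (row=5, col=0)
  Distance 5: (row=3, col=3), (row=4, col=2), (row=5, col=1), (row=6, col=0)
  Distance 6: (row=5, col=2), (row=6, col=1), (row=7, col=0)
  Distance 7: (row=5, col=3), (row=6, col=2), (row=7, col=1), (row=8, col=0)
  Distance 8: (row=6, col=3), (row=7, col=2)
  Distance 9: (row=6, col=4), (row=8, col=2)
  Distance 10: (row=7, col=4), (row=8, col=3)
  Distance 11: (row=8, col=4)
Total reachable: 32 (grid has 36 open cells total)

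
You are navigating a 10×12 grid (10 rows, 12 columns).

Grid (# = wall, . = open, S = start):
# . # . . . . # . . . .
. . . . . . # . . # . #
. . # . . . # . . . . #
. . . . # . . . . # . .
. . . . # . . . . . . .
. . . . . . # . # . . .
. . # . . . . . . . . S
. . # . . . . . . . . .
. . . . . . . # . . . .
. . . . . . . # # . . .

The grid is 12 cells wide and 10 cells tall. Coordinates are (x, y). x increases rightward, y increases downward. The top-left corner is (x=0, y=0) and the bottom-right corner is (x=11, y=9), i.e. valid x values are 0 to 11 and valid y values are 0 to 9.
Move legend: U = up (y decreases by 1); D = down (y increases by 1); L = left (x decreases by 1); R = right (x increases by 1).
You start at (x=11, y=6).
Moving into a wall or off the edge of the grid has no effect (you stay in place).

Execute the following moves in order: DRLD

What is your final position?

Answer: Final position: (x=10, y=8)

Derivation:
Start: (x=11, y=6)
  D (down): (x=11, y=6) -> (x=11, y=7)
  R (right): blocked, stay at (x=11, y=7)
  L (left): (x=11, y=7) -> (x=10, y=7)
  D (down): (x=10, y=7) -> (x=10, y=8)
Final: (x=10, y=8)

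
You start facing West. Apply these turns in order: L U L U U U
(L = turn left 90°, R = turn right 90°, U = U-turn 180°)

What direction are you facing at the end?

Answer: Final heading: East

Derivation:
Start: West
  L (left (90° counter-clockwise)) -> South
  U (U-turn (180°)) -> North
  L (left (90° counter-clockwise)) -> West
  U (U-turn (180°)) -> East
  U (U-turn (180°)) -> West
  U (U-turn (180°)) -> East
Final: East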